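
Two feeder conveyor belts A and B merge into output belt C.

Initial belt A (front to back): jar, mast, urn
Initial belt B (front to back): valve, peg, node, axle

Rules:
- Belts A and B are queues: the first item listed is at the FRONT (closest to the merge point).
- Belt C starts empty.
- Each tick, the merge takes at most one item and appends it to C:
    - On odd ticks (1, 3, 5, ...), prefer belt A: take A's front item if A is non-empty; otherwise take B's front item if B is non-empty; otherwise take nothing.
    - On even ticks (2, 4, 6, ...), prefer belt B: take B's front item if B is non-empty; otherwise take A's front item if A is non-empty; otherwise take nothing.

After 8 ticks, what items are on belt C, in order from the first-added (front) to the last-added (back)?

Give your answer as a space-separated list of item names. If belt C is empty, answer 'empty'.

Answer: jar valve mast peg urn node axle

Derivation:
Tick 1: prefer A, take jar from A; A=[mast,urn] B=[valve,peg,node,axle] C=[jar]
Tick 2: prefer B, take valve from B; A=[mast,urn] B=[peg,node,axle] C=[jar,valve]
Tick 3: prefer A, take mast from A; A=[urn] B=[peg,node,axle] C=[jar,valve,mast]
Tick 4: prefer B, take peg from B; A=[urn] B=[node,axle] C=[jar,valve,mast,peg]
Tick 5: prefer A, take urn from A; A=[-] B=[node,axle] C=[jar,valve,mast,peg,urn]
Tick 6: prefer B, take node from B; A=[-] B=[axle] C=[jar,valve,mast,peg,urn,node]
Tick 7: prefer A, take axle from B; A=[-] B=[-] C=[jar,valve,mast,peg,urn,node,axle]
Tick 8: prefer B, both empty, nothing taken; A=[-] B=[-] C=[jar,valve,mast,peg,urn,node,axle]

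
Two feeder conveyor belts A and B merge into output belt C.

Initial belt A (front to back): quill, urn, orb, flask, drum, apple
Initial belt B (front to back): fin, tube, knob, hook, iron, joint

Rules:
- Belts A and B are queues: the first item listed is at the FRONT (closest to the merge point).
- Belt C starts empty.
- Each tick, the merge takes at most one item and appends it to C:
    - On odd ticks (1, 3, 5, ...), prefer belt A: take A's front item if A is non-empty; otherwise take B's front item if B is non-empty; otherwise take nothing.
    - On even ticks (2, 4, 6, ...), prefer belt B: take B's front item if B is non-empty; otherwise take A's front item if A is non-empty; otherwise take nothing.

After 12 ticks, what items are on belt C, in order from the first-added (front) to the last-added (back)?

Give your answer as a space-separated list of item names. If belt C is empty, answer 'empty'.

Tick 1: prefer A, take quill from A; A=[urn,orb,flask,drum,apple] B=[fin,tube,knob,hook,iron,joint] C=[quill]
Tick 2: prefer B, take fin from B; A=[urn,orb,flask,drum,apple] B=[tube,knob,hook,iron,joint] C=[quill,fin]
Tick 3: prefer A, take urn from A; A=[orb,flask,drum,apple] B=[tube,knob,hook,iron,joint] C=[quill,fin,urn]
Tick 4: prefer B, take tube from B; A=[orb,flask,drum,apple] B=[knob,hook,iron,joint] C=[quill,fin,urn,tube]
Tick 5: prefer A, take orb from A; A=[flask,drum,apple] B=[knob,hook,iron,joint] C=[quill,fin,urn,tube,orb]
Tick 6: prefer B, take knob from B; A=[flask,drum,apple] B=[hook,iron,joint] C=[quill,fin,urn,tube,orb,knob]
Tick 7: prefer A, take flask from A; A=[drum,apple] B=[hook,iron,joint] C=[quill,fin,urn,tube,orb,knob,flask]
Tick 8: prefer B, take hook from B; A=[drum,apple] B=[iron,joint] C=[quill,fin,urn,tube,orb,knob,flask,hook]
Tick 9: prefer A, take drum from A; A=[apple] B=[iron,joint] C=[quill,fin,urn,tube,orb,knob,flask,hook,drum]
Tick 10: prefer B, take iron from B; A=[apple] B=[joint] C=[quill,fin,urn,tube,orb,knob,flask,hook,drum,iron]
Tick 11: prefer A, take apple from A; A=[-] B=[joint] C=[quill,fin,urn,tube,orb,knob,flask,hook,drum,iron,apple]
Tick 12: prefer B, take joint from B; A=[-] B=[-] C=[quill,fin,urn,tube,orb,knob,flask,hook,drum,iron,apple,joint]

Answer: quill fin urn tube orb knob flask hook drum iron apple joint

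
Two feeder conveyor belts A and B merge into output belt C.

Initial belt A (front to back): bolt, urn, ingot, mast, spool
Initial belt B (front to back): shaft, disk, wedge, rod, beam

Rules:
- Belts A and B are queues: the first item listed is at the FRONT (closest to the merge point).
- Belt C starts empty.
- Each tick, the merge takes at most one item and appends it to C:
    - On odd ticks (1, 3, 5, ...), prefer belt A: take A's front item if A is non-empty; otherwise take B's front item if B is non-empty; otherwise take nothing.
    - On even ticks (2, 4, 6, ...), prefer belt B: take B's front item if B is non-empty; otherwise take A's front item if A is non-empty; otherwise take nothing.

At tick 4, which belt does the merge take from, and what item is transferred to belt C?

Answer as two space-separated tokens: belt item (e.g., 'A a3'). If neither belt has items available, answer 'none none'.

Tick 1: prefer A, take bolt from A; A=[urn,ingot,mast,spool] B=[shaft,disk,wedge,rod,beam] C=[bolt]
Tick 2: prefer B, take shaft from B; A=[urn,ingot,mast,spool] B=[disk,wedge,rod,beam] C=[bolt,shaft]
Tick 3: prefer A, take urn from A; A=[ingot,mast,spool] B=[disk,wedge,rod,beam] C=[bolt,shaft,urn]
Tick 4: prefer B, take disk from B; A=[ingot,mast,spool] B=[wedge,rod,beam] C=[bolt,shaft,urn,disk]

Answer: B disk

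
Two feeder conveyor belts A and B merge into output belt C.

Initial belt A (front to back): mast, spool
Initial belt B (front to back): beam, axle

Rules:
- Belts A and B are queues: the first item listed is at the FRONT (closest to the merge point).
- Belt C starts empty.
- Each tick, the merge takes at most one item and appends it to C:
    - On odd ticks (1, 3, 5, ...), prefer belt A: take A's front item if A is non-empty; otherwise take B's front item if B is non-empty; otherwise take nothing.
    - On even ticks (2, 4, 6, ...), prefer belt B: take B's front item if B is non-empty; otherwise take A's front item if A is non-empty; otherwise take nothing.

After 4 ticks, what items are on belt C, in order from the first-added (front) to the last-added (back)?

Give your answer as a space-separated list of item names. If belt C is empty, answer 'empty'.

Answer: mast beam spool axle

Derivation:
Tick 1: prefer A, take mast from A; A=[spool] B=[beam,axle] C=[mast]
Tick 2: prefer B, take beam from B; A=[spool] B=[axle] C=[mast,beam]
Tick 3: prefer A, take spool from A; A=[-] B=[axle] C=[mast,beam,spool]
Tick 4: prefer B, take axle from B; A=[-] B=[-] C=[mast,beam,spool,axle]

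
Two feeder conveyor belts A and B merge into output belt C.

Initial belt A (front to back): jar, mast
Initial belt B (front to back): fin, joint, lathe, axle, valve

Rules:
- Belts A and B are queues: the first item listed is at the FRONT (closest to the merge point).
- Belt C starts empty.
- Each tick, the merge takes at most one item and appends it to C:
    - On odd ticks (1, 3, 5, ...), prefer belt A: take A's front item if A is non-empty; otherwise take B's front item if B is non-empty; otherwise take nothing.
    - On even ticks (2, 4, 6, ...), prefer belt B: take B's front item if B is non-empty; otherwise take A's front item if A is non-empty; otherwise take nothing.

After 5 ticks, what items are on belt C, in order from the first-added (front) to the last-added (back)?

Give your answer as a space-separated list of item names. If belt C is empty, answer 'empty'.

Tick 1: prefer A, take jar from A; A=[mast] B=[fin,joint,lathe,axle,valve] C=[jar]
Tick 2: prefer B, take fin from B; A=[mast] B=[joint,lathe,axle,valve] C=[jar,fin]
Tick 3: prefer A, take mast from A; A=[-] B=[joint,lathe,axle,valve] C=[jar,fin,mast]
Tick 4: prefer B, take joint from B; A=[-] B=[lathe,axle,valve] C=[jar,fin,mast,joint]
Tick 5: prefer A, take lathe from B; A=[-] B=[axle,valve] C=[jar,fin,mast,joint,lathe]

Answer: jar fin mast joint lathe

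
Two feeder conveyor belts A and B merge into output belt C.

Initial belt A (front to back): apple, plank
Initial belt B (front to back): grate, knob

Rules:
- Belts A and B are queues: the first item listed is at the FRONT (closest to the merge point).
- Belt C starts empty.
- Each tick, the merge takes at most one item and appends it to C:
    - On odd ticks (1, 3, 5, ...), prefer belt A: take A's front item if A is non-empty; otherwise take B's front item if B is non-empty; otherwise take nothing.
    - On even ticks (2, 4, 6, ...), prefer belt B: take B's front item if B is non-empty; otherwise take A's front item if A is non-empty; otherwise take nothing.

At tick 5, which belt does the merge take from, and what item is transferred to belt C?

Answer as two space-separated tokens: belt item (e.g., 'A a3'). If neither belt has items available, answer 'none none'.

Answer: none none

Derivation:
Tick 1: prefer A, take apple from A; A=[plank] B=[grate,knob] C=[apple]
Tick 2: prefer B, take grate from B; A=[plank] B=[knob] C=[apple,grate]
Tick 3: prefer A, take plank from A; A=[-] B=[knob] C=[apple,grate,plank]
Tick 4: prefer B, take knob from B; A=[-] B=[-] C=[apple,grate,plank,knob]
Tick 5: prefer A, both empty, nothing taken; A=[-] B=[-] C=[apple,grate,plank,knob]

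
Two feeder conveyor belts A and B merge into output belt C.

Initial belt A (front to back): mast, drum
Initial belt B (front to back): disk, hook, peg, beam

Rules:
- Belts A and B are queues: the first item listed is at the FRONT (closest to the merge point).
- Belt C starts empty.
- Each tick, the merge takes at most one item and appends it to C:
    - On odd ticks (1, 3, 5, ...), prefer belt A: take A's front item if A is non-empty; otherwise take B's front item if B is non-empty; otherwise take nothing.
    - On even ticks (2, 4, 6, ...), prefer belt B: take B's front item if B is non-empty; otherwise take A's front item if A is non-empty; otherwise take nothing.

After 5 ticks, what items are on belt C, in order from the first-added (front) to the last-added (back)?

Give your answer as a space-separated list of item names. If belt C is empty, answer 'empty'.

Tick 1: prefer A, take mast from A; A=[drum] B=[disk,hook,peg,beam] C=[mast]
Tick 2: prefer B, take disk from B; A=[drum] B=[hook,peg,beam] C=[mast,disk]
Tick 3: prefer A, take drum from A; A=[-] B=[hook,peg,beam] C=[mast,disk,drum]
Tick 4: prefer B, take hook from B; A=[-] B=[peg,beam] C=[mast,disk,drum,hook]
Tick 5: prefer A, take peg from B; A=[-] B=[beam] C=[mast,disk,drum,hook,peg]

Answer: mast disk drum hook peg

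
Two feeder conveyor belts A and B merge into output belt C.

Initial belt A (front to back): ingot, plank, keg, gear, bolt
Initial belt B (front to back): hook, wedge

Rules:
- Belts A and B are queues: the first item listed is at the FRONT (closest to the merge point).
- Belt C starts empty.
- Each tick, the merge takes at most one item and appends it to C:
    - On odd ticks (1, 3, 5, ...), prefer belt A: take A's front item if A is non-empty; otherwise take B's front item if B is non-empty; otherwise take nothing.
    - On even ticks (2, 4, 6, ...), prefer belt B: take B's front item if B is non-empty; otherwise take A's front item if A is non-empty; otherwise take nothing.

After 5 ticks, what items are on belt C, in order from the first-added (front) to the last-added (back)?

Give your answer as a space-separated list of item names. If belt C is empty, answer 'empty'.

Tick 1: prefer A, take ingot from A; A=[plank,keg,gear,bolt] B=[hook,wedge] C=[ingot]
Tick 2: prefer B, take hook from B; A=[plank,keg,gear,bolt] B=[wedge] C=[ingot,hook]
Tick 3: prefer A, take plank from A; A=[keg,gear,bolt] B=[wedge] C=[ingot,hook,plank]
Tick 4: prefer B, take wedge from B; A=[keg,gear,bolt] B=[-] C=[ingot,hook,plank,wedge]
Tick 5: prefer A, take keg from A; A=[gear,bolt] B=[-] C=[ingot,hook,plank,wedge,keg]

Answer: ingot hook plank wedge keg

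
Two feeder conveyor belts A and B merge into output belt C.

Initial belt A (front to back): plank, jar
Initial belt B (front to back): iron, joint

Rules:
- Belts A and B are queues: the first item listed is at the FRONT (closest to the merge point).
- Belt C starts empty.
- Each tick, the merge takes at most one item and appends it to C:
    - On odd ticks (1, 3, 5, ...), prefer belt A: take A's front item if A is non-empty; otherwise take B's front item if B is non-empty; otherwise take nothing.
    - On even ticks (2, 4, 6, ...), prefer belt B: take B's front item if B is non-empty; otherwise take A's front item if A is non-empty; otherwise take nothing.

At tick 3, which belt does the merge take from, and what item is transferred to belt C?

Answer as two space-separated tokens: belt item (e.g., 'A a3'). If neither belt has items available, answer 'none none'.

Tick 1: prefer A, take plank from A; A=[jar] B=[iron,joint] C=[plank]
Tick 2: prefer B, take iron from B; A=[jar] B=[joint] C=[plank,iron]
Tick 3: prefer A, take jar from A; A=[-] B=[joint] C=[plank,iron,jar]

Answer: A jar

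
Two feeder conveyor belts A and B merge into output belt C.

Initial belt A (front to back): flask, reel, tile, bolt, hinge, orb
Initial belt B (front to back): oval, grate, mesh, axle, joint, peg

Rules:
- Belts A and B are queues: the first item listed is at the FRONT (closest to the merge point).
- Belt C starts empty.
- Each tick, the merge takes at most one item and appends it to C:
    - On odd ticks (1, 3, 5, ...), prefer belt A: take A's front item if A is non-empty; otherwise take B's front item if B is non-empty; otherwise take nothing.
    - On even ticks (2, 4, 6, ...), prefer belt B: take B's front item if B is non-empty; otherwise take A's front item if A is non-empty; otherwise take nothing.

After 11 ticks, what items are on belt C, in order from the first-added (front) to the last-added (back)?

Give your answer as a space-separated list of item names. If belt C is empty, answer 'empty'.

Answer: flask oval reel grate tile mesh bolt axle hinge joint orb

Derivation:
Tick 1: prefer A, take flask from A; A=[reel,tile,bolt,hinge,orb] B=[oval,grate,mesh,axle,joint,peg] C=[flask]
Tick 2: prefer B, take oval from B; A=[reel,tile,bolt,hinge,orb] B=[grate,mesh,axle,joint,peg] C=[flask,oval]
Tick 3: prefer A, take reel from A; A=[tile,bolt,hinge,orb] B=[grate,mesh,axle,joint,peg] C=[flask,oval,reel]
Tick 4: prefer B, take grate from B; A=[tile,bolt,hinge,orb] B=[mesh,axle,joint,peg] C=[flask,oval,reel,grate]
Tick 5: prefer A, take tile from A; A=[bolt,hinge,orb] B=[mesh,axle,joint,peg] C=[flask,oval,reel,grate,tile]
Tick 6: prefer B, take mesh from B; A=[bolt,hinge,orb] B=[axle,joint,peg] C=[flask,oval,reel,grate,tile,mesh]
Tick 7: prefer A, take bolt from A; A=[hinge,orb] B=[axle,joint,peg] C=[flask,oval,reel,grate,tile,mesh,bolt]
Tick 8: prefer B, take axle from B; A=[hinge,orb] B=[joint,peg] C=[flask,oval,reel,grate,tile,mesh,bolt,axle]
Tick 9: prefer A, take hinge from A; A=[orb] B=[joint,peg] C=[flask,oval,reel,grate,tile,mesh,bolt,axle,hinge]
Tick 10: prefer B, take joint from B; A=[orb] B=[peg] C=[flask,oval,reel,grate,tile,mesh,bolt,axle,hinge,joint]
Tick 11: prefer A, take orb from A; A=[-] B=[peg] C=[flask,oval,reel,grate,tile,mesh,bolt,axle,hinge,joint,orb]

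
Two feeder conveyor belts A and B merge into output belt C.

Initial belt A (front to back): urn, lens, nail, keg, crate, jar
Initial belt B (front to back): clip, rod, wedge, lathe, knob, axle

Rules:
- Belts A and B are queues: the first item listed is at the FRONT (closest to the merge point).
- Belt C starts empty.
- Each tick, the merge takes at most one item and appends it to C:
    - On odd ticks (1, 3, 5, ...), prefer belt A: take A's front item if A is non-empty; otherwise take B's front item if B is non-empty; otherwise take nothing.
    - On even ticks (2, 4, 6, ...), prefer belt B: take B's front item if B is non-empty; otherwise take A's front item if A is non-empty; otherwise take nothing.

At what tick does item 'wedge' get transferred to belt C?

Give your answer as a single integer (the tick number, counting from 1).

Answer: 6

Derivation:
Tick 1: prefer A, take urn from A; A=[lens,nail,keg,crate,jar] B=[clip,rod,wedge,lathe,knob,axle] C=[urn]
Tick 2: prefer B, take clip from B; A=[lens,nail,keg,crate,jar] B=[rod,wedge,lathe,knob,axle] C=[urn,clip]
Tick 3: prefer A, take lens from A; A=[nail,keg,crate,jar] B=[rod,wedge,lathe,knob,axle] C=[urn,clip,lens]
Tick 4: prefer B, take rod from B; A=[nail,keg,crate,jar] B=[wedge,lathe,knob,axle] C=[urn,clip,lens,rod]
Tick 5: prefer A, take nail from A; A=[keg,crate,jar] B=[wedge,lathe,knob,axle] C=[urn,clip,lens,rod,nail]
Tick 6: prefer B, take wedge from B; A=[keg,crate,jar] B=[lathe,knob,axle] C=[urn,clip,lens,rod,nail,wedge]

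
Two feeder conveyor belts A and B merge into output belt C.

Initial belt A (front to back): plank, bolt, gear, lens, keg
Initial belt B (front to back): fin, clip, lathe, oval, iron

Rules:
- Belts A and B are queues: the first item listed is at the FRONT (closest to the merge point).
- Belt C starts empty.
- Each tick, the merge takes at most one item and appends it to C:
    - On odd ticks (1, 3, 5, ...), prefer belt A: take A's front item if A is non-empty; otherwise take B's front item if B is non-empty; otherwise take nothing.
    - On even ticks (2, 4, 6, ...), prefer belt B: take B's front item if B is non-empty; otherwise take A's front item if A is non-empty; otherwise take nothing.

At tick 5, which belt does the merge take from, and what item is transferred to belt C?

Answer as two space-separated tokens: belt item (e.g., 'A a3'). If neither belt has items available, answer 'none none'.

Tick 1: prefer A, take plank from A; A=[bolt,gear,lens,keg] B=[fin,clip,lathe,oval,iron] C=[plank]
Tick 2: prefer B, take fin from B; A=[bolt,gear,lens,keg] B=[clip,lathe,oval,iron] C=[plank,fin]
Tick 3: prefer A, take bolt from A; A=[gear,lens,keg] B=[clip,lathe,oval,iron] C=[plank,fin,bolt]
Tick 4: prefer B, take clip from B; A=[gear,lens,keg] B=[lathe,oval,iron] C=[plank,fin,bolt,clip]
Tick 5: prefer A, take gear from A; A=[lens,keg] B=[lathe,oval,iron] C=[plank,fin,bolt,clip,gear]

Answer: A gear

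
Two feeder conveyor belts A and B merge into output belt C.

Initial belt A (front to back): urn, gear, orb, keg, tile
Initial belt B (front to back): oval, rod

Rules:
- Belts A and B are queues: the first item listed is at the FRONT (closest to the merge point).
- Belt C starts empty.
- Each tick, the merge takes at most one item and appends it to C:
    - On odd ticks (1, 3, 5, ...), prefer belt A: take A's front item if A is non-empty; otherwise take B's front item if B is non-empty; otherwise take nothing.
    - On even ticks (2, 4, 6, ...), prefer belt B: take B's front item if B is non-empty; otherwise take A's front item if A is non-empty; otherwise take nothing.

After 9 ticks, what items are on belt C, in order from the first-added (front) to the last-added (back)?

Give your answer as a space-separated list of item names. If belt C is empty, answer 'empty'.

Tick 1: prefer A, take urn from A; A=[gear,orb,keg,tile] B=[oval,rod] C=[urn]
Tick 2: prefer B, take oval from B; A=[gear,orb,keg,tile] B=[rod] C=[urn,oval]
Tick 3: prefer A, take gear from A; A=[orb,keg,tile] B=[rod] C=[urn,oval,gear]
Tick 4: prefer B, take rod from B; A=[orb,keg,tile] B=[-] C=[urn,oval,gear,rod]
Tick 5: prefer A, take orb from A; A=[keg,tile] B=[-] C=[urn,oval,gear,rod,orb]
Tick 6: prefer B, take keg from A; A=[tile] B=[-] C=[urn,oval,gear,rod,orb,keg]
Tick 7: prefer A, take tile from A; A=[-] B=[-] C=[urn,oval,gear,rod,orb,keg,tile]
Tick 8: prefer B, both empty, nothing taken; A=[-] B=[-] C=[urn,oval,gear,rod,orb,keg,tile]
Tick 9: prefer A, both empty, nothing taken; A=[-] B=[-] C=[urn,oval,gear,rod,orb,keg,tile]

Answer: urn oval gear rod orb keg tile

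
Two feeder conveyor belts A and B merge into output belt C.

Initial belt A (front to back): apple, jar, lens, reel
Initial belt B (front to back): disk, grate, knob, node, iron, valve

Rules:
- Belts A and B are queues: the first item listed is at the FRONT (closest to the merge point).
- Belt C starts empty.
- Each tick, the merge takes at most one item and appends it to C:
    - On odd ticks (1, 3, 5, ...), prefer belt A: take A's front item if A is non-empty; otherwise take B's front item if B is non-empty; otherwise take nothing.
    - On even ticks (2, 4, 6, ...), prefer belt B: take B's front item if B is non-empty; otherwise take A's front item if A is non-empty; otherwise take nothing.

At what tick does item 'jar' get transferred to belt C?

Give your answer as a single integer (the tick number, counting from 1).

Answer: 3

Derivation:
Tick 1: prefer A, take apple from A; A=[jar,lens,reel] B=[disk,grate,knob,node,iron,valve] C=[apple]
Tick 2: prefer B, take disk from B; A=[jar,lens,reel] B=[grate,knob,node,iron,valve] C=[apple,disk]
Tick 3: prefer A, take jar from A; A=[lens,reel] B=[grate,knob,node,iron,valve] C=[apple,disk,jar]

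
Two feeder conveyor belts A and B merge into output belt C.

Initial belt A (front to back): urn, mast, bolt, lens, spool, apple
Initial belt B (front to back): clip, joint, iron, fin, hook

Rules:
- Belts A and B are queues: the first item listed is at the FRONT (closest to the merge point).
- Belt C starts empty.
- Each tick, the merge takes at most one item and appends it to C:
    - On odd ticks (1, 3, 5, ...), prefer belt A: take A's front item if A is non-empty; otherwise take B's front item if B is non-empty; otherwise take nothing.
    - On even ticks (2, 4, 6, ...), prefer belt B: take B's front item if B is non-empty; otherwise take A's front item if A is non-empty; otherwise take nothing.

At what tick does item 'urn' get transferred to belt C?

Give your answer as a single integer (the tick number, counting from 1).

Answer: 1

Derivation:
Tick 1: prefer A, take urn from A; A=[mast,bolt,lens,spool,apple] B=[clip,joint,iron,fin,hook] C=[urn]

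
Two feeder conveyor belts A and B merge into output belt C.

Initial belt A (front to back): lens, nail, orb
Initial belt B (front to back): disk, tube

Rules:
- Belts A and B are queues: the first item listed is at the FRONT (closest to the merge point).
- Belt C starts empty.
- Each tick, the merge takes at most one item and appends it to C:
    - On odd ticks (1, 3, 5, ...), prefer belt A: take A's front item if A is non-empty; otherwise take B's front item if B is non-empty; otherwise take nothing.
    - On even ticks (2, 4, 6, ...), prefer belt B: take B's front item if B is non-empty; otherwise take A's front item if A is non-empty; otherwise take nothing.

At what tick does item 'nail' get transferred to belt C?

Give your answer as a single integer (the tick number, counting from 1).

Tick 1: prefer A, take lens from A; A=[nail,orb] B=[disk,tube] C=[lens]
Tick 2: prefer B, take disk from B; A=[nail,orb] B=[tube] C=[lens,disk]
Tick 3: prefer A, take nail from A; A=[orb] B=[tube] C=[lens,disk,nail]

Answer: 3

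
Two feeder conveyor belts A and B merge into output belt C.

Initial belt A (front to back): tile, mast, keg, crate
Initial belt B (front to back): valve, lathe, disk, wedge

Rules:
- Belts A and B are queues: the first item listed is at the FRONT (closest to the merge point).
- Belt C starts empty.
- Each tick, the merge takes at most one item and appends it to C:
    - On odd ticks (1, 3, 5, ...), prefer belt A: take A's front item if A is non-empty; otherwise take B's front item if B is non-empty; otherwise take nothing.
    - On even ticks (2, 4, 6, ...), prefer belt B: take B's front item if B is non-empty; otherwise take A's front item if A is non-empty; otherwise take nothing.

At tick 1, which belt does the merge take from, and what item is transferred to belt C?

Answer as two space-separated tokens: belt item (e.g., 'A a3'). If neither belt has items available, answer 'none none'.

Answer: A tile

Derivation:
Tick 1: prefer A, take tile from A; A=[mast,keg,crate] B=[valve,lathe,disk,wedge] C=[tile]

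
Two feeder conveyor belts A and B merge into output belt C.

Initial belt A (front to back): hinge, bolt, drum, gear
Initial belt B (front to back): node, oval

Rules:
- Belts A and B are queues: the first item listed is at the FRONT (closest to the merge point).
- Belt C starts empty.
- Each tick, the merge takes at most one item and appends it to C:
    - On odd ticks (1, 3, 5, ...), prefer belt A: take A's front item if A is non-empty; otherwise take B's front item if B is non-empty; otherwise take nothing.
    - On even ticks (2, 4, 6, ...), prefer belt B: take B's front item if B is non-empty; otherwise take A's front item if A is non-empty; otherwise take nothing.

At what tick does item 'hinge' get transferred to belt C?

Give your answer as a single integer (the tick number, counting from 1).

Answer: 1

Derivation:
Tick 1: prefer A, take hinge from A; A=[bolt,drum,gear] B=[node,oval] C=[hinge]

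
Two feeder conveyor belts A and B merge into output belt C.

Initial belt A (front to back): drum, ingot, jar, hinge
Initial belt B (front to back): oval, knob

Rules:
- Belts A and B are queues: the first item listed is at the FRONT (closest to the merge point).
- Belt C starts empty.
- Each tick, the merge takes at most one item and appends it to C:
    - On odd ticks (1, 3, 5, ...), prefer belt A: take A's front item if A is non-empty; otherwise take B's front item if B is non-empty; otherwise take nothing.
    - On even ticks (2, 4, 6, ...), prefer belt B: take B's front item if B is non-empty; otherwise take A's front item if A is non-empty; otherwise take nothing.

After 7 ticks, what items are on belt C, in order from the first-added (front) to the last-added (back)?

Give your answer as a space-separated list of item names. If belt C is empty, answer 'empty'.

Answer: drum oval ingot knob jar hinge

Derivation:
Tick 1: prefer A, take drum from A; A=[ingot,jar,hinge] B=[oval,knob] C=[drum]
Tick 2: prefer B, take oval from B; A=[ingot,jar,hinge] B=[knob] C=[drum,oval]
Tick 3: prefer A, take ingot from A; A=[jar,hinge] B=[knob] C=[drum,oval,ingot]
Tick 4: prefer B, take knob from B; A=[jar,hinge] B=[-] C=[drum,oval,ingot,knob]
Tick 5: prefer A, take jar from A; A=[hinge] B=[-] C=[drum,oval,ingot,knob,jar]
Tick 6: prefer B, take hinge from A; A=[-] B=[-] C=[drum,oval,ingot,knob,jar,hinge]
Tick 7: prefer A, both empty, nothing taken; A=[-] B=[-] C=[drum,oval,ingot,knob,jar,hinge]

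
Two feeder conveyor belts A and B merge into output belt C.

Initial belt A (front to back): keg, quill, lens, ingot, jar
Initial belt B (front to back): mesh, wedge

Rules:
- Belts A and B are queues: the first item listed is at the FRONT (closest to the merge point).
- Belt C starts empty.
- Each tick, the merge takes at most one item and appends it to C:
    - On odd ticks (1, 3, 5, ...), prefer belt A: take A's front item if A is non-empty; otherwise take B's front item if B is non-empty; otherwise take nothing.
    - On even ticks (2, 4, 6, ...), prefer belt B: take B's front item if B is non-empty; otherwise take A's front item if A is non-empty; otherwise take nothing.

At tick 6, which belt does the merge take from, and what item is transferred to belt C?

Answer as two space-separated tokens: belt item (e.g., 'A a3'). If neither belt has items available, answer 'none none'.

Tick 1: prefer A, take keg from A; A=[quill,lens,ingot,jar] B=[mesh,wedge] C=[keg]
Tick 2: prefer B, take mesh from B; A=[quill,lens,ingot,jar] B=[wedge] C=[keg,mesh]
Tick 3: prefer A, take quill from A; A=[lens,ingot,jar] B=[wedge] C=[keg,mesh,quill]
Tick 4: prefer B, take wedge from B; A=[lens,ingot,jar] B=[-] C=[keg,mesh,quill,wedge]
Tick 5: prefer A, take lens from A; A=[ingot,jar] B=[-] C=[keg,mesh,quill,wedge,lens]
Tick 6: prefer B, take ingot from A; A=[jar] B=[-] C=[keg,mesh,quill,wedge,lens,ingot]

Answer: A ingot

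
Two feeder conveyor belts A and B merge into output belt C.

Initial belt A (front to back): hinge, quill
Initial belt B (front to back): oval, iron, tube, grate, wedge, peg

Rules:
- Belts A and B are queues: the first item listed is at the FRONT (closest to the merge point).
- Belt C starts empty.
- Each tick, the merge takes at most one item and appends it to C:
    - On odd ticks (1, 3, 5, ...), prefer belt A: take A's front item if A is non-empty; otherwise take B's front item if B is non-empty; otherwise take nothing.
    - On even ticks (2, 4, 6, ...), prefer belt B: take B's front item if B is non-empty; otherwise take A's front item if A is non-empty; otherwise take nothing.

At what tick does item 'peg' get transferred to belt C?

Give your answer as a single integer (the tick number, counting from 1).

Answer: 8

Derivation:
Tick 1: prefer A, take hinge from A; A=[quill] B=[oval,iron,tube,grate,wedge,peg] C=[hinge]
Tick 2: prefer B, take oval from B; A=[quill] B=[iron,tube,grate,wedge,peg] C=[hinge,oval]
Tick 3: prefer A, take quill from A; A=[-] B=[iron,tube,grate,wedge,peg] C=[hinge,oval,quill]
Tick 4: prefer B, take iron from B; A=[-] B=[tube,grate,wedge,peg] C=[hinge,oval,quill,iron]
Tick 5: prefer A, take tube from B; A=[-] B=[grate,wedge,peg] C=[hinge,oval,quill,iron,tube]
Tick 6: prefer B, take grate from B; A=[-] B=[wedge,peg] C=[hinge,oval,quill,iron,tube,grate]
Tick 7: prefer A, take wedge from B; A=[-] B=[peg] C=[hinge,oval,quill,iron,tube,grate,wedge]
Tick 8: prefer B, take peg from B; A=[-] B=[-] C=[hinge,oval,quill,iron,tube,grate,wedge,peg]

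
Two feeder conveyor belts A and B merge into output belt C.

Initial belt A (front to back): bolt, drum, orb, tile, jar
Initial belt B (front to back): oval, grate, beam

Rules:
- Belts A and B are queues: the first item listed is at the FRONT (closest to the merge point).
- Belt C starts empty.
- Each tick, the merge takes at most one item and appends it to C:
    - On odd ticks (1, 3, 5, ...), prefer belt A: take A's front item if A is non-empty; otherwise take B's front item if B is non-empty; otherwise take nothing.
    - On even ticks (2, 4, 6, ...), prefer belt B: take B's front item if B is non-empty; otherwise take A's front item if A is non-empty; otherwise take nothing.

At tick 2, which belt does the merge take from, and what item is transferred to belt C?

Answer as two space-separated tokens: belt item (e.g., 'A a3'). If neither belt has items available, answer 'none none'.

Tick 1: prefer A, take bolt from A; A=[drum,orb,tile,jar] B=[oval,grate,beam] C=[bolt]
Tick 2: prefer B, take oval from B; A=[drum,orb,tile,jar] B=[grate,beam] C=[bolt,oval]

Answer: B oval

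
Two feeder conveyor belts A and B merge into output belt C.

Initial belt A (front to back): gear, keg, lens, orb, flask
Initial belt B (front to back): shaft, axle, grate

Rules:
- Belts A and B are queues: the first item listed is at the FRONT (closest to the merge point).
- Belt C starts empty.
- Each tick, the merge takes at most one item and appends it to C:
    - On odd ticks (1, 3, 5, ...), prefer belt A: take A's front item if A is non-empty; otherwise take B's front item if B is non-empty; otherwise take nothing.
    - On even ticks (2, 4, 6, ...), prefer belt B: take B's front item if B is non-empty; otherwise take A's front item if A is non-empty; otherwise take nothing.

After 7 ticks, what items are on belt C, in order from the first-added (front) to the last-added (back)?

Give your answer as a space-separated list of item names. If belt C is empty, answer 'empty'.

Tick 1: prefer A, take gear from A; A=[keg,lens,orb,flask] B=[shaft,axle,grate] C=[gear]
Tick 2: prefer B, take shaft from B; A=[keg,lens,orb,flask] B=[axle,grate] C=[gear,shaft]
Tick 3: prefer A, take keg from A; A=[lens,orb,flask] B=[axle,grate] C=[gear,shaft,keg]
Tick 4: prefer B, take axle from B; A=[lens,orb,flask] B=[grate] C=[gear,shaft,keg,axle]
Tick 5: prefer A, take lens from A; A=[orb,flask] B=[grate] C=[gear,shaft,keg,axle,lens]
Tick 6: prefer B, take grate from B; A=[orb,flask] B=[-] C=[gear,shaft,keg,axle,lens,grate]
Tick 7: prefer A, take orb from A; A=[flask] B=[-] C=[gear,shaft,keg,axle,lens,grate,orb]

Answer: gear shaft keg axle lens grate orb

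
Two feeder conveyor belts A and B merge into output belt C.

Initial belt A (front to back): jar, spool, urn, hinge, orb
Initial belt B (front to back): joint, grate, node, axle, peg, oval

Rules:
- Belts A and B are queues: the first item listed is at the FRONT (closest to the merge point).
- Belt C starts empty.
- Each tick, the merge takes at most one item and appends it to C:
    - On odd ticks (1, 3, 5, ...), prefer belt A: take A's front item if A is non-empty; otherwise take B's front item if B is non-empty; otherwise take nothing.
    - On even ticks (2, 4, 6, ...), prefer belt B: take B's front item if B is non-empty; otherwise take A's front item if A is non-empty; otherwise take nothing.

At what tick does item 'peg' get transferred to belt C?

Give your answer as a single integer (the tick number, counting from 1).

Tick 1: prefer A, take jar from A; A=[spool,urn,hinge,orb] B=[joint,grate,node,axle,peg,oval] C=[jar]
Tick 2: prefer B, take joint from B; A=[spool,urn,hinge,orb] B=[grate,node,axle,peg,oval] C=[jar,joint]
Tick 3: prefer A, take spool from A; A=[urn,hinge,orb] B=[grate,node,axle,peg,oval] C=[jar,joint,spool]
Tick 4: prefer B, take grate from B; A=[urn,hinge,orb] B=[node,axle,peg,oval] C=[jar,joint,spool,grate]
Tick 5: prefer A, take urn from A; A=[hinge,orb] B=[node,axle,peg,oval] C=[jar,joint,spool,grate,urn]
Tick 6: prefer B, take node from B; A=[hinge,orb] B=[axle,peg,oval] C=[jar,joint,spool,grate,urn,node]
Tick 7: prefer A, take hinge from A; A=[orb] B=[axle,peg,oval] C=[jar,joint,spool,grate,urn,node,hinge]
Tick 8: prefer B, take axle from B; A=[orb] B=[peg,oval] C=[jar,joint,spool,grate,urn,node,hinge,axle]
Tick 9: prefer A, take orb from A; A=[-] B=[peg,oval] C=[jar,joint,spool,grate,urn,node,hinge,axle,orb]
Tick 10: prefer B, take peg from B; A=[-] B=[oval] C=[jar,joint,spool,grate,urn,node,hinge,axle,orb,peg]

Answer: 10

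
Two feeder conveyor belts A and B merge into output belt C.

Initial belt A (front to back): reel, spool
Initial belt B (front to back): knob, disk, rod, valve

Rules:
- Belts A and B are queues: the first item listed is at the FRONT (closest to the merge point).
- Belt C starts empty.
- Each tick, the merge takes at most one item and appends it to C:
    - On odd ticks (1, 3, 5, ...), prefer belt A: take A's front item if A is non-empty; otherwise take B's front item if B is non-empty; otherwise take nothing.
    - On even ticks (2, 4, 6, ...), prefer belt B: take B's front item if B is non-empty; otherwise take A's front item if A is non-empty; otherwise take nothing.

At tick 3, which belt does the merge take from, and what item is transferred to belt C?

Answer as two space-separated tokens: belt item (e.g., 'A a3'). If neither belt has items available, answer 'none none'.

Answer: A spool

Derivation:
Tick 1: prefer A, take reel from A; A=[spool] B=[knob,disk,rod,valve] C=[reel]
Tick 2: prefer B, take knob from B; A=[spool] B=[disk,rod,valve] C=[reel,knob]
Tick 3: prefer A, take spool from A; A=[-] B=[disk,rod,valve] C=[reel,knob,spool]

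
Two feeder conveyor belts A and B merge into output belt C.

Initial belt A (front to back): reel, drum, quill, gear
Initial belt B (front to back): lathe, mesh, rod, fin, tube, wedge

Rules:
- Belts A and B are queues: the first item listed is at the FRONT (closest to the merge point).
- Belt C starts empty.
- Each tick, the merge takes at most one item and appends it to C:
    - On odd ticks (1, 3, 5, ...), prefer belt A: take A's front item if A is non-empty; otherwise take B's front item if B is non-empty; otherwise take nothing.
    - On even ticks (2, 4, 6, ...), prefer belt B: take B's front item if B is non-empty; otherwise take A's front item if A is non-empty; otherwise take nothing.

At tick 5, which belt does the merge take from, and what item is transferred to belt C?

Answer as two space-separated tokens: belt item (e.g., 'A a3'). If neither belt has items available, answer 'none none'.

Answer: A quill

Derivation:
Tick 1: prefer A, take reel from A; A=[drum,quill,gear] B=[lathe,mesh,rod,fin,tube,wedge] C=[reel]
Tick 2: prefer B, take lathe from B; A=[drum,quill,gear] B=[mesh,rod,fin,tube,wedge] C=[reel,lathe]
Tick 3: prefer A, take drum from A; A=[quill,gear] B=[mesh,rod,fin,tube,wedge] C=[reel,lathe,drum]
Tick 4: prefer B, take mesh from B; A=[quill,gear] B=[rod,fin,tube,wedge] C=[reel,lathe,drum,mesh]
Tick 5: prefer A, take quill from A; A=[gear] B=[rod,fin,tube,wedge] C=[reel,lathe,drum,mesh,quill]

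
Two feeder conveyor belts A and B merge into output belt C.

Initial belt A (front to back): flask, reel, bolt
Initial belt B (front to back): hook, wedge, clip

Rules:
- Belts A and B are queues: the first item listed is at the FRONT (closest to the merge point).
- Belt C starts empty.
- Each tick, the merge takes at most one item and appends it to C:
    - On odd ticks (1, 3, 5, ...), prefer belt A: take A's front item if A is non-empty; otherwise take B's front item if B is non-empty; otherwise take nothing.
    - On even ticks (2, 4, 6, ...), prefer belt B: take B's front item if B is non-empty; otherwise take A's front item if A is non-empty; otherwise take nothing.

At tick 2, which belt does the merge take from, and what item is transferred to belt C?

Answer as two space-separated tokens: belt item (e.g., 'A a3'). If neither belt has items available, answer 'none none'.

Answer: B hook

Derivation:
Tick 1: prefer A, take flask from A; A=[reel,bolt] B=[hook,wedge,clip] C=[flask]
Tick 2: prefer B, take hook from B; A=[reel,bolt] B=[wedge,clip] C=[flask,hook]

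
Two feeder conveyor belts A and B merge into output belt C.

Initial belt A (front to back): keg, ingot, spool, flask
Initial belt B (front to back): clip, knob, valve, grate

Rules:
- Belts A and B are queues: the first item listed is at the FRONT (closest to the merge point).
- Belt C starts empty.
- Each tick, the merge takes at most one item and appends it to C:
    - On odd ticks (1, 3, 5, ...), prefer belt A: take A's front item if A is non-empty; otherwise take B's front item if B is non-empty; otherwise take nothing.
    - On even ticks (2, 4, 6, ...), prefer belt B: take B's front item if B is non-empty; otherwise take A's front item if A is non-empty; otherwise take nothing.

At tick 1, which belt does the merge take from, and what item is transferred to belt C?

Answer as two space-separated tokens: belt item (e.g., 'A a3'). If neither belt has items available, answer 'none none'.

Tick 1: prefer A, take keg from A; A=[ingot,spool,flask] B=[clip,knob,valve,grate] C=[keg]

Answer: A keg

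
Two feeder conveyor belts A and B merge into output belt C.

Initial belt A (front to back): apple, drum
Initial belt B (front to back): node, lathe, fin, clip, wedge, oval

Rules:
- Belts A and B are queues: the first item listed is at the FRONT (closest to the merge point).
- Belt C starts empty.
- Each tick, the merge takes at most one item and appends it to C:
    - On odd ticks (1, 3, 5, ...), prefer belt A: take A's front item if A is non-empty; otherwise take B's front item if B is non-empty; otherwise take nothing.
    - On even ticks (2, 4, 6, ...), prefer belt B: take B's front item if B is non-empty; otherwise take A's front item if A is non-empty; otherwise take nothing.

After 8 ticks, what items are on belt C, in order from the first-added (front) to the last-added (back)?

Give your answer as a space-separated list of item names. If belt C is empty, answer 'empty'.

Tick 1: prefer A, take apple from A; A=[drum] B=[node,lathe,fin,clip,wedge,oval] C=[apple]
Tick 2: prefer B, take node from B; A=[drum] B=[lathe,fin,clip,wedge,oval] C=[apple,node]
Tick 3: prefer A, take drum from A; A=[-] B=[lathe,fin,clip,wedge,oval] C=[apple,node,drum]
Tick 4: prefer B, take lathe from B; A=[-] B=[fin,clip,wedge,oval] C=[apple,node,drum,lathe]
Tick 5: prefer A, take fin from B; A=[-] B=[clip,wedge,oval] C=[apple,node,drum,lathe,fin]
Tick 6: prefer B, take clip from B; A=[-] B=[wedge,oval] C=[apple,node,drum,lathe,fin,clip]
Tick 7: prefer A, take wedge from B; A=[-] B=[oval] C=[apple,node,drum,lathe,fin,clip,wedge]
Tick 8: prefer B, take oval from B; A=[-] B=[-] C=[apple,node,drum,lathe,fin,clip,wedge,oval]

Answer: apple node drum lathe fin clip wedge oval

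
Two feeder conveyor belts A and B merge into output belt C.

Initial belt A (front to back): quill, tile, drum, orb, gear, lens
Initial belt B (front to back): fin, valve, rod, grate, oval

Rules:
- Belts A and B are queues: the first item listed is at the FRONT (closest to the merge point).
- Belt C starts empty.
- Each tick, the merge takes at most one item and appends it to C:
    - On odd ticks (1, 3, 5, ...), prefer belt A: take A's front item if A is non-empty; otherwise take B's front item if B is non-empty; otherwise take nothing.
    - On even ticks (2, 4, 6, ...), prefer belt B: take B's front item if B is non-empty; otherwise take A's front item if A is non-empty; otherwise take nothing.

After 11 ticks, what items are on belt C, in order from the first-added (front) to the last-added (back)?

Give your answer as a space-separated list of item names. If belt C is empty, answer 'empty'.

Answer: quill fin tile valve drum rod orb grate gear oval lens

Derivation:
Tick 1: prefer A, take quill from A; A=[tile,drum,orb,gear,lens] B=[fin,valve,rod,grate,oval] C=[quill]
Tick 2: prefer B, take fin from B; A=[tile,drum,orb,gear,lens] B=[valve,rod,grate,oval] C=[quill,fin]
Tick 3: prefer A, take tile from A; A=[drum,orb,gear,lens] B=[valve,rod,grate,oval] C=[quill,fin,tile]
Tick 4: prefer B, take valve from B; A=[drum,orb,gear,lens] B=[rod,grate,oval] C=[quill,fin,tile,valve]
Tick 5: prefer A, take drum from A; A=[orb,gear,lens] B=[rod,grate,oval] C=[quill,fin,tile,valve,drum]
Tick 6: prefer B, take rod from B; A=[orb,gear,lens] B=[grate,oval] C=[quill,fin,tile,valve,drum,rod]
Tick 7: prefer A, take orb from A; A=[gear,lens] B=[grate,oval] C=[quill,fin,tile,valve,drum,rod,orb]
Tick 8: prefer B, take grate from B; A=[gear,lens] B=[oval] C=[quill,fin,tile,valve,drum,rod,orb,grate]
Tick 9: prefer A, take gear from A; A=[lens] B=[oval] C=[quill,fin,tile,valve,drum,rod,orb,grate,gear]
Tick 10: prefer B, take oval from B; A=[lens] B=[-] C=[quill,fin,tile,valve,drum,rod,orb,grate,gear,oval]
Tick 11: prefer A, take lens from A; A=[-] B=[-] C=[quill,fin,tile,valve,drum,rod,orb,grate,gear,oval,lens]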